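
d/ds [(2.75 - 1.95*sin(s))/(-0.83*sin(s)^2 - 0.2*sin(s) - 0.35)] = (-1.6185*sin(s)^2 + 4.565*sin(s) + 1.2325)*cos(s)/(0.6889*sin(s)^4 + 0.332*sin(s)^3 + 0.621*sin(s)^2 + 0.14*sin(s) + 0.1225)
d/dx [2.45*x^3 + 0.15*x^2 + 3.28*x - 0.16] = 7.35*x^2 + 0.3*x + 3.28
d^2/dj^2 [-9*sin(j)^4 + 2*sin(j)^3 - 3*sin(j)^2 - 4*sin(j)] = 144*sin(j)^4 - 18*sin(j)^3 - 96*sin(j)^2 + 16*sin(j) - 6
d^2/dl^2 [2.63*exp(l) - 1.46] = 2.63*exp(l)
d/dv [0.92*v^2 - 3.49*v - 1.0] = 1.84*v - 3.49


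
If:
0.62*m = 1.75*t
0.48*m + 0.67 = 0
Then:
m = -1.40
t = -0.49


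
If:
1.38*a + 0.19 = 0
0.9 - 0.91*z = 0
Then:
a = -0.14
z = 0.99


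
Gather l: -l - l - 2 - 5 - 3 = -2*l - 10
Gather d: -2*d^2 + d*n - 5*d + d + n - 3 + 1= -2*d^2 + d*(n - 4) + n - 2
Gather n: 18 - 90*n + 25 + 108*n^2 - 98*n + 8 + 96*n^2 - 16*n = 204*n^2 - 204*n + 51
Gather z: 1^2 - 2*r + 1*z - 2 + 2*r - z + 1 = 0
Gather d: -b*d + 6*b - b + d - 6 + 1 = 5*b + d*(1 - b) - 5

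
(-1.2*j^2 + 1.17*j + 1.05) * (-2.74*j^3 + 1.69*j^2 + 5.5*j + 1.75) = 3.288*j^5 - 5.2338*j^4 - 7.4997*j^3 + 6.1095*j^2 + 7.8225*j + 1.8375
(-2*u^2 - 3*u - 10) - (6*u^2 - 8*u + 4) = -8*u^2 + 5*u - 14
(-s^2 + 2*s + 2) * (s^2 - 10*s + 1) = -s^4 + 12*s^3 - 19*s^2 - 18*s + 2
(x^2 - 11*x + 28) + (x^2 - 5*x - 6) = 2*x^2 - 16*x + 22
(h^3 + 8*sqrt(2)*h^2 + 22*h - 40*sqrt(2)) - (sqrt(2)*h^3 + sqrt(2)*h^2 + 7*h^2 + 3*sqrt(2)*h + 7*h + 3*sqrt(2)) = -sqrt(2)*h^3 + h^3 - 7*h^2 + 7*sqrt(2)*h^2 - 3*sqrt(2)*h + 15*h - 43*sqrt(2)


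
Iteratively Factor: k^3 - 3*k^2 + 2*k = (k - 2)*(k^2 - k) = (k - 2)*(k - 1)*(k)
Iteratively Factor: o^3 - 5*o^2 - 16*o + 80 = (o + 4)*(o^2 - 9*o + 20) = (o - 5)*(o + 4)*(o - 4)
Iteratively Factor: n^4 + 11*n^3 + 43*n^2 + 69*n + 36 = (n + 3)*(n^3 + 8*n^2 + 19*n + 12) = (n + 3)*(n + 4)*(n^2 + 4*n + 3) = (n + 3)^2*(n + 4)*(n + 1)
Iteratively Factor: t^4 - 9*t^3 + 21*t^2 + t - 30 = (t - 2)*(t^3 - 7*t^2 + 7*t + 15) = (t - 5)*(t - 2)*(t^2 - 2*t - 3) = (t - 5)*(t - 2)*(t + 1)*(t - 3)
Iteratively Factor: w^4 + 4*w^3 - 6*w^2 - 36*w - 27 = (w - 3)*(w^3 + 7*w^2 + 15*w + 9) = (w - 3)*(w + 3)*(w^2 + 4*w + 3) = (w - 3)*(w + 3)^2*(w + 1)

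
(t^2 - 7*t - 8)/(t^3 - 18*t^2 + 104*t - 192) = (t + 1)/(t^2 - 10*t + 24)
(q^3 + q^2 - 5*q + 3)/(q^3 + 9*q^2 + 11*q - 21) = (q - 1)/(q + 7)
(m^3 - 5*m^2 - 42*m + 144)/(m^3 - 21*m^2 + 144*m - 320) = (m^2 + 3*m - 18)/(m^2 - 13*m + 40)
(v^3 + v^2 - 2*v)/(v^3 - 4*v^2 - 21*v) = (-v^2 - v + 2)/(-v^2 + 4*v + 21)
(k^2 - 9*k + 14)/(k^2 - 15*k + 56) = (k - 2)/(k - 8)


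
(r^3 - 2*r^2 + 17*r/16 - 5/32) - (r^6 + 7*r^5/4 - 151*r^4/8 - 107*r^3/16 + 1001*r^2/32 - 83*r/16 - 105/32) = -r^6 - 7*r^5/4 + 151*r^4/8 + 123*r^3/16 - 1065*r^2/32 + 25*r/4 + 25/8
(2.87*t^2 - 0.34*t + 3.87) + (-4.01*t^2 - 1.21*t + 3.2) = -1.14*t^2 - 1.55*t + 7.07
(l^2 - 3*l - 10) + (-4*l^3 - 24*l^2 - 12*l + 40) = -4*l^3 - 23*l^2 - 15*l + 30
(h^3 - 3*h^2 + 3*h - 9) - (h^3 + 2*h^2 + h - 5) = -5*h^2 + 2*h - 4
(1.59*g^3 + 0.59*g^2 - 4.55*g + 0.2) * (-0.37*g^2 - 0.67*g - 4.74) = -0.5883*g^5 - 1.2836*g^4 - 6.2484*g^3 + 0.1779*g^2 + 21.433*g - 0.948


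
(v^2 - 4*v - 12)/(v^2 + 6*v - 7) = (v^2 - 4*v - 12)/(v^2 + 6*v - 7)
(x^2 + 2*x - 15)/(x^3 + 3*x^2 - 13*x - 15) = 1/(x + 1)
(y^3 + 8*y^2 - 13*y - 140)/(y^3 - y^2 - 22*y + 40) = (y + 7)/(y - 2)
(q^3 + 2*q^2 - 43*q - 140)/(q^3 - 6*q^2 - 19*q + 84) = (q + 5)/(q - 3)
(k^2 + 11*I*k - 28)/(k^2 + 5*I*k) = (k^2 + 11*I*k - 28)/(k*(k + 5*I))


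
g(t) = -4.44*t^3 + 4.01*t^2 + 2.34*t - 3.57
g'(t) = -13.32*t^2 + 8.02*t + 2.34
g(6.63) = -1105.76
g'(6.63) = -529.99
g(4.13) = -238.28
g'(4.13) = -191.74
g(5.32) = -546.15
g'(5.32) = -331.98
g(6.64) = -1111.07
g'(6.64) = -531.68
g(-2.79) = 117.54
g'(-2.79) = -123.72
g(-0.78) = -0.85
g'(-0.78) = -12.02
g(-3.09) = 158.48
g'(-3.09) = -149.62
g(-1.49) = 16.53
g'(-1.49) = -39.18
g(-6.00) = 1085.79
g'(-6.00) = -525.30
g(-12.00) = 8218.11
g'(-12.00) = -2011.98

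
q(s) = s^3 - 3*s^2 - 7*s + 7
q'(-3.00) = 38.00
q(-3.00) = -26.00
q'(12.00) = 353.00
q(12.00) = 1219.00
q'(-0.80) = -0.28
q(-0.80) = 10.17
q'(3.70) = 11.87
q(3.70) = -9.32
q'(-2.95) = 36.81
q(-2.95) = -24.13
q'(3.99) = 16.82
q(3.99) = -5.17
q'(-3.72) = 56.84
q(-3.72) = -59.95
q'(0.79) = -9.87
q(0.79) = 0.09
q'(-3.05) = 39.21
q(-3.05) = -27.93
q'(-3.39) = 47.82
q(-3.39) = -42.70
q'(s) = 3*s^2 - 6*s - 7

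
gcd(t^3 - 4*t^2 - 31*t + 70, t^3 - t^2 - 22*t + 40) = t^2 + 3*t - 10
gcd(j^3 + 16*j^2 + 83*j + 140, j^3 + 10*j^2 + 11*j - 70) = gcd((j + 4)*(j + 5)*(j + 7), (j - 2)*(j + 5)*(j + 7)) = j^2 + 12*j + 35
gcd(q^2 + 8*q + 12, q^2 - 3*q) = 1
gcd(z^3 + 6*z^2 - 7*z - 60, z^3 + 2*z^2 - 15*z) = z^2 + 2*z - 15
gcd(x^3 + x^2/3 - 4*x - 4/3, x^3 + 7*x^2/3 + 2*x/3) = x^2 + 7*x/3 + 2/3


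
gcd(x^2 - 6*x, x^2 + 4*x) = x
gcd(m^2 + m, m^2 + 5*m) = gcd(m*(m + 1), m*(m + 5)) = m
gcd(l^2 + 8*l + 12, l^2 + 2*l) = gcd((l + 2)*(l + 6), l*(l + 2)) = l + 2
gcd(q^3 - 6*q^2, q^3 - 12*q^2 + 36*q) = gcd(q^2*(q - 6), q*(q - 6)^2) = q^2 - 6*q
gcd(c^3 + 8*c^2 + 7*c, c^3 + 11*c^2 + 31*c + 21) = c^2 + 8*c + 7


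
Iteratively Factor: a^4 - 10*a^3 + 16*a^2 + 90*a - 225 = (a - 5)*(a^3 - 5*a^2 - 9*a + 45) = (a - 5)^2*(a^2 - 9) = (a - 5)^2*(a - 3)*(a + 3)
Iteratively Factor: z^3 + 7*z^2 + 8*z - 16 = (z - 1)*(z^2 + 8*z + 16) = (z - 1)*(z + 4)*(z + 4)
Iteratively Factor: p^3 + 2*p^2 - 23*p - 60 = (p + 3)*(p^2 - p - 20) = (p + 3)*(p + 4)*(p - 5)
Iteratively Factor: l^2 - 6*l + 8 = (l - 2)*(l - 4)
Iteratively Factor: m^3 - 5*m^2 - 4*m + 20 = (m + 2)*(m^2 - 7*m + 10) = (m - 2)*(m + 2)*(m - 5)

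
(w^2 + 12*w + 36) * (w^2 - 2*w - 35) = w^4 + 10*w^3 - 23*w^2 - 492*w - 1260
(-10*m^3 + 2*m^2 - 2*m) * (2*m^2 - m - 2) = -20*m^5 + 14*m^4 + 14*m^3 - 2*m^2 + 4*m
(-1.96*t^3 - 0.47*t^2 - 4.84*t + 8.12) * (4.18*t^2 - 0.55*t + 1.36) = -8.1928*t^5 - 0.8866*t^4 - 22.6383*t^3 + 35.9644*t^2 - 11.0484*t + 11.0432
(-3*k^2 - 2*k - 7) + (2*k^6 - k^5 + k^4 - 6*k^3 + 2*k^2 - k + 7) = 2*k^6 - k^5 + k^4 - 6*k^3 - k^2 - 3*k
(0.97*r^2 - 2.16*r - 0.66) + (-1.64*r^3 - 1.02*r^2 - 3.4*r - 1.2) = -1.64*r^3 - 0.05*r^2 - 5.56*r - 1.86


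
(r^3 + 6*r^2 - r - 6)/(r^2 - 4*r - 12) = (-r^3 - 6*r^2 + r + 6)/(-r^2 + 4*r + 12)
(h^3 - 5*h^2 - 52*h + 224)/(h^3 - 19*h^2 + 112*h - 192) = (h^2 + 3*h - 28)/(h^2 - 11*h + 24)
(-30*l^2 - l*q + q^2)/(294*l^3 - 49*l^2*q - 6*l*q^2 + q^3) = (5*l + q)/(-49*l^2 + q^2)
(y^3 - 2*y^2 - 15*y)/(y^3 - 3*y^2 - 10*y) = (y + 3)/(y + 2)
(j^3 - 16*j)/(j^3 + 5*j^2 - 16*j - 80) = j/(j + 5)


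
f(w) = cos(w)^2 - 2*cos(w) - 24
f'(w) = -2*sin(w)*cos(w) + 2*sin(w)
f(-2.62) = -21.51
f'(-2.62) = -1.86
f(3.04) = -21.02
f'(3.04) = 0.40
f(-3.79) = -21.77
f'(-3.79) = 2.17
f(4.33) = -23.11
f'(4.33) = -2.55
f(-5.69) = -24.97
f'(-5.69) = 0.19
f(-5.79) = -24.99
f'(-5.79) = 0.11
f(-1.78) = -23.54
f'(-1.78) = -2.36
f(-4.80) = -24.17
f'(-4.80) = 1.82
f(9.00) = -21.35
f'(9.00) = 1.58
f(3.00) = -21.04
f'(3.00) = 0.56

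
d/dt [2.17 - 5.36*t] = -5.36000000000000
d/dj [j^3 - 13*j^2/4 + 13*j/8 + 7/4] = 3*j^2 - 13*j/2 + 13/8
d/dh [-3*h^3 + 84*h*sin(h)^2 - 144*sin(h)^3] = -9*h^2 + 84*h*sin(2*h) - 432*sin(h)^2*cos(h) + 84*sin(h)^2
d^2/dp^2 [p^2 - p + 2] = 2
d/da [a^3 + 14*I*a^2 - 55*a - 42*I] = 3*a^2 + 28*I*a - 55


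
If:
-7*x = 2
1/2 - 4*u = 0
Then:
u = 1/8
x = -2/7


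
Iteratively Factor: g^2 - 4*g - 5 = (g - 5)*(g + 1)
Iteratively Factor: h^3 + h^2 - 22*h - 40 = (h + 2)*(h^2 - h - 20) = (h - 5)*(h + 2)*(h + 4)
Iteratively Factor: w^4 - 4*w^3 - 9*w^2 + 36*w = (w + 3)*(w^3 - 7*w^2 + 12*w) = w*(w + 3)*(w^2 - 7*w + 12) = w*(w - 4)*(w + 3)*(w - 3)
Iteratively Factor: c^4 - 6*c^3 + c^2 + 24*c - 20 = (c - 1)*(c^3 - 5*c^2 - 4*c + 20) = (c - 5)*(c - 1)*(c^2 - 4) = (c - 5)*(c - 1)*(c + 2)*(c - 2)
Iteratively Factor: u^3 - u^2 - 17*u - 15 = (u + 3)*(u^2 - 4*u - 5) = (u - 5)*(u + 3)*(u + 1)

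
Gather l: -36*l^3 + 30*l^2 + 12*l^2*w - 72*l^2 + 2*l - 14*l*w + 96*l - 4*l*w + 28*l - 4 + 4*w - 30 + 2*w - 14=-36*l^3 + l^2*(12*w - 42) + l*(126 - 18*w) + 6*w - 48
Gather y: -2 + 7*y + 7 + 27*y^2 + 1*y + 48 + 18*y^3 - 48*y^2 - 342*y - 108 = 18*y^3 - 21*y^2 - 334*y - 55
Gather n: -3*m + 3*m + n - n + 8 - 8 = 0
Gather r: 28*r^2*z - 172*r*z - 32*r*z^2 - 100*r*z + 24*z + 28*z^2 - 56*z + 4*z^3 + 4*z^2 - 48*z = 28*r^2*z + r*(-32*z^2 - 272*z) + 4*z^3 + 32*z^2 - 80*z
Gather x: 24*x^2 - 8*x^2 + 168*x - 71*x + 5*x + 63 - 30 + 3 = 16*x^2 + 102*x + 36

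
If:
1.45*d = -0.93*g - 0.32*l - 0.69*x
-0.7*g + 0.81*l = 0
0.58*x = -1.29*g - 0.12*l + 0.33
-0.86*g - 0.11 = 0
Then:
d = -0.31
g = -0.13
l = -0.11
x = 0.88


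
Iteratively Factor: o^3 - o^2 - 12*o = (o)*(o^2 - o - 12) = o*(o - 4)*(o + 3)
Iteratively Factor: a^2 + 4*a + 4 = (a + 2)*(a + 2)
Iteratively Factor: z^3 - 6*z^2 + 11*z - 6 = (z - 1)*(z^2 - 5*z + 6) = (z - 3)*(z - 1)*(z - 2)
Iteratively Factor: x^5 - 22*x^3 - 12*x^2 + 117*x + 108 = (x - 4)*(x^4 + 4*x^3 - 6*x^2 - 36*x - 27) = (x - 4)*(x - 3)*(x^3 + 7*x^2 + 15*x + 9) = (x - 4)*(x - 3)*(x + 1)*(x^2 + 6*x + 9) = (x - 4)*(x - 3)*(x + 1)*(x + 3)*(x + 3)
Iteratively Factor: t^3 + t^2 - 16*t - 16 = (t + 1)*(t^2 - 16) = (t + 1)*(t + 4)*(t - 4)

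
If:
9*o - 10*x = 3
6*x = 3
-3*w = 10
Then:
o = 8/9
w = -10/3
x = 1/2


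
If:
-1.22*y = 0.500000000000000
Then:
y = -0.41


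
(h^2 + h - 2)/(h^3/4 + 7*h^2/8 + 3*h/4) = 8*(h - 1)/(h*(2*h + 3))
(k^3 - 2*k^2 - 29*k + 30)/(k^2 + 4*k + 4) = (k^3 - 2*k^2 - 29*k + 30)/(k^2 + 4*k + 4)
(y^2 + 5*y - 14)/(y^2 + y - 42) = (y - 2)/(y - 6)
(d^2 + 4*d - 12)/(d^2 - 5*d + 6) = (d + 6)/(d - 3)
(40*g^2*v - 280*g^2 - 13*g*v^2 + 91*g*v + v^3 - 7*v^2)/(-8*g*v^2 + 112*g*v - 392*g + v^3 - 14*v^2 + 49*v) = (-5*g + v)/(v - 7)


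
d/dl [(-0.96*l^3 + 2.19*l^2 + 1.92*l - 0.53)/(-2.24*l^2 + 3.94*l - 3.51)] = (2.1504*l^4 - 7.5648*l^3 + 23.0382*l^2 - 17.7482*l - 4.651)/(5.0176*l^4 - 17.6512*l^3 + 31.2484*l^2 - 27.6588*l + 12.3201)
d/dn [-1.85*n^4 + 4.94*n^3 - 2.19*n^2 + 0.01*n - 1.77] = -7.4*n^3 + 14.82*n^2 - 4.38*n + 0.01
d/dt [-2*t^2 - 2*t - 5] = -4*t - 2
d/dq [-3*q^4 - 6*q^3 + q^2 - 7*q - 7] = -12*q^3 - 18*q^2 + 2*q - 7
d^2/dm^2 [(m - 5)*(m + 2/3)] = 2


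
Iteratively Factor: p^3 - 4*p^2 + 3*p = (p - 3)*(p^2 - p) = (p - 3)*(p - 1)*(p)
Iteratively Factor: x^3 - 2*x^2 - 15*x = (x)*(x^2 - 2*x - 15) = x*(x + 3)*(x - 5)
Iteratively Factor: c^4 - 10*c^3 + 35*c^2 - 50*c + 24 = (c - 2)*(c^3 - 8*c^2 + 19*c - 12) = (c - 4)*(c - 2)*(c^2 - 4*c + 3) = (c - 4)*(c - 3)*(c - 2)*(c - 1)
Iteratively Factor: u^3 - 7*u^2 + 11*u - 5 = (u - 1)*(u^2 - 6*u + 5) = (u - 5)*(u - 1)*(u - 1)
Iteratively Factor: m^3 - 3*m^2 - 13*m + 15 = (m - 5)*(m^2 + 2*m - 3) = (m - 5)*(m + 3)*(m - 1)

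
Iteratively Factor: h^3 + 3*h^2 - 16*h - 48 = (h + 3)*(h^2 - 16) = (h - 4)*(h + 3)*(h + 4)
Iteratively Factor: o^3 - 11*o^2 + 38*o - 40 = (o - 5)*(o^2 - 6*o + 8) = (o - 5)*(o - 4)*(o - 2)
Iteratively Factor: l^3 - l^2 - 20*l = (l)*(l^2 - l - 20) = l*(l - 5)*(l + 4)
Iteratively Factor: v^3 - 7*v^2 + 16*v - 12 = (v - 2)*(v^2 - 5*v + 6) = (v - 2)^2*(v - 3)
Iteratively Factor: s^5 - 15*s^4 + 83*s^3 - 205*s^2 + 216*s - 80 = (s - 5)*(s^4 - 10*s^3 + 33*s^2 - 40*s + 16) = (s - 5)*(s - 1)*(s^3 - 9*s^2 + 24*s - 16) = (s - 5)*(s - 1)^2*(s^2 - 8*s + 16) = (s - 5)*(s - 4)*(s - 1)^2*(s - 4)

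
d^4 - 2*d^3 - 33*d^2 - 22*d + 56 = (d - 7)*(d - 1)*(d + 2)*(d + 4)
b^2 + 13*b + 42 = (b + 6)*(b + 7)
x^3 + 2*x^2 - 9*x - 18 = (x - 3)*(x + 2)*(x + 3)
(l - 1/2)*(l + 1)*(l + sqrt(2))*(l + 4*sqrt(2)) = l^4 + l^3/2 + 5*sqrt(2)*l^3 + 5*sqrt(2)*l^2/2 + 15*l^2/2 - 5*sqrt(2)*l/2 + 4*l - 4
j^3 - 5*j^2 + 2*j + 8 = (j - 4)*(j - 2)*(j + 1)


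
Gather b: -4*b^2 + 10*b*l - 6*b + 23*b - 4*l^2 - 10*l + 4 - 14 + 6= -4*b^2 + b*(10*l + 17) - 4*l^2 - 10*l - 4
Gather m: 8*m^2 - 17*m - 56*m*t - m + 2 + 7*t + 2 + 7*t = 8*m^2 + m*(-56*t - 18) + 14*t + 4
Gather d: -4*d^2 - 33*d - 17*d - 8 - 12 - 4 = -4*d^2 - 50*d - 24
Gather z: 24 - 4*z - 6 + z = 18 - 3*z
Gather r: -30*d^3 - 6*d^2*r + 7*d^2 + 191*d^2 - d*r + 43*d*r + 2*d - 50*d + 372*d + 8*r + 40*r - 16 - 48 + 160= -30*d^3 + 198*d^2 + 324*d + r*(-6*d^2 + 42*d + 48) + 96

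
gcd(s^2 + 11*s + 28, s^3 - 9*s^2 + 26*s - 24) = 1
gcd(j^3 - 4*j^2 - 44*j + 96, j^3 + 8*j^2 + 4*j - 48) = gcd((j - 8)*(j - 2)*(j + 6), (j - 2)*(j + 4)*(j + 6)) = j^2 + 4*j - 12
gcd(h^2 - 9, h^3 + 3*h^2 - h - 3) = h + 3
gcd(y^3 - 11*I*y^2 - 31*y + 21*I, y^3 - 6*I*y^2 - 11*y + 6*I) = y^2 - 4*I*y - 3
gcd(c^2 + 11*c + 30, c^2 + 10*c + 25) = c + 5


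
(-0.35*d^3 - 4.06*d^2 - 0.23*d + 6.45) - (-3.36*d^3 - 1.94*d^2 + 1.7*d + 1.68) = 3.01*d^3 - 2.12*d^2 - 1.93*d + 4.77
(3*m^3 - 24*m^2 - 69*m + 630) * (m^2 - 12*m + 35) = 3*m^5 - 60*m^4 + 324*m^3 + 618*m^2 - 9975*m + 22050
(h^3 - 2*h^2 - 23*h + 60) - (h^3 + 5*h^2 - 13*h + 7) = -7*h^2 - 10*h + 53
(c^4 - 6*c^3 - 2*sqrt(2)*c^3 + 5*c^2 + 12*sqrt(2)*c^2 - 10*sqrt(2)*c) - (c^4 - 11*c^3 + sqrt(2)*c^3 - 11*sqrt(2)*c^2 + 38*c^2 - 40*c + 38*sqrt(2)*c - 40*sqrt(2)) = -3*sqrt(2)*c^3 + 5*c^3 - 33*c^2 + 23*sqrt(2)*c^2 - 48*sqrt(2)*c + 40*c + 40*sqrt(2)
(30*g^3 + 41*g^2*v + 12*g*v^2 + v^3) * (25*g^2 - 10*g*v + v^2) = 750*g^5 + 725*g^4*v - 80*g^3*v^2 - 54*g^2*v^3 + 2*g*v^4 + v^5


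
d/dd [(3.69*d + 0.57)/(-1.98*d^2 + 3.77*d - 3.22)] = (7.3062*d^2 + 2.2572*d - 14.0307)/(3.9204*d^4 - 14.9292*d^3 + 26.9641*d^2 - 24.2788*d + 10.3684)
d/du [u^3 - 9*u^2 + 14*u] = 3*u^2 - 18*u + 14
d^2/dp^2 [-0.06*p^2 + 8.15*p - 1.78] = -0.120000000000000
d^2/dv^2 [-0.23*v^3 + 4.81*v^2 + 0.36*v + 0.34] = 9.62 - 1.38*v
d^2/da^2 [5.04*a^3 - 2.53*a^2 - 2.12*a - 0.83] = 30.24*a - 5.06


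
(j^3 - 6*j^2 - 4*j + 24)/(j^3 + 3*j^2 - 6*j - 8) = (j^2 - 4*j - 12)/(j^2 + 5*j + 4)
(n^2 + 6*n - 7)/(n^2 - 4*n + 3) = (n + 7)/(n - 3)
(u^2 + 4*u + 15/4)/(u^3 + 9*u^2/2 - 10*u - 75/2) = (u + 3/2)/(u^2 + 2*u - 15)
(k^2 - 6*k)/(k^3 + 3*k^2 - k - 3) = k*(k - 6)/(k^3 + 3*k^2 - k - 3)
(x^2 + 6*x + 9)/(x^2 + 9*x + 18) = (x + 3)/(x + 6)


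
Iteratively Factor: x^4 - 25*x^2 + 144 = (x - 3)*(x^3 + 3*x^2 - 16*x - 48) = (x - 3)*(x + 3)*(x^2 - 16) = (x - 4)*(x - 3)*(x + 3)*(x + 4)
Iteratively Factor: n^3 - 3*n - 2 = (n + 1)*(n^2 - n - 2) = (n - 2)*(n + 1)*(n + 1)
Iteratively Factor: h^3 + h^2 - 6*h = (h + 3)*(h^2 - 2*h) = (h - 2)*(h + 3)*(h)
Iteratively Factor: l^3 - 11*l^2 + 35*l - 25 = (l - 5)*(l^2 - 6*l + 5) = (l - 5)*(l - 1)*(l - 5)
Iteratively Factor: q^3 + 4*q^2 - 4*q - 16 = (q - 2)*(q^2 + 6*q + 8) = (q - 2)*(q + 4)*(q + 2)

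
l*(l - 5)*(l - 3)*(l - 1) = l^4 - 9*l^3 + 23*l^2 - 15*l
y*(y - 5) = y^2 - 5*y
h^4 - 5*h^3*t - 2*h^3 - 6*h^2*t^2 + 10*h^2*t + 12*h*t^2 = h*(h - 2)*(h - 6*t)*(h + t)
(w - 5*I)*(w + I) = w^2 - 4*I*w + 5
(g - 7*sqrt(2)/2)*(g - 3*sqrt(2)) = g^2 - 13*sqrt(2)*g/2 + 21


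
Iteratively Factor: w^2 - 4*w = (w)*(w - 4)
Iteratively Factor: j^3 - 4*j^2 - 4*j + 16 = (j + 2)*(j^2 - 6*j + 8) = (j - 2)*(j + 2)*(j - 4)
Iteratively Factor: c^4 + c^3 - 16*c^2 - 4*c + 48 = (c - 2)*(c^3 + 3*c^2 - 10*c - 24) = (c - 3)*(c - 2)*(c^2 + 6*c + 8) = (c - 3)*(c - 2)*(c + 2)*(c + 4)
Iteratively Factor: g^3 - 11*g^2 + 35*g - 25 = (g - 5)*(g^2 - 6*g + 5) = (g - 5)*(g - 1)*(g - 5)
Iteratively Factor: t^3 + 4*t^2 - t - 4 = (t + 4)*(t^2 - 1) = (t - 1)*(t + 4)*(t + 1)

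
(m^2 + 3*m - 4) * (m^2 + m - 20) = m^4 + 4*m^3 - 21*m^2 - 64*m + 80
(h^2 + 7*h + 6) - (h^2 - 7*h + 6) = 14*h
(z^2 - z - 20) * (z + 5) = z^3 + 4*z^2 - 25*z - 100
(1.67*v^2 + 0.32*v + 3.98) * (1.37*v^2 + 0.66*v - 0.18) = 2.2879*v^4 + 1.5406*v^3 + 5.3632*v^2 + 2.5692*v - 0.7164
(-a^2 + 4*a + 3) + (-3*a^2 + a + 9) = -4*a^2 + 5*a + 12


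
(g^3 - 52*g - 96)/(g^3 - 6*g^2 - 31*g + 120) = (g^2 + 8*g + 12)/(g^2 + 2*g - 15)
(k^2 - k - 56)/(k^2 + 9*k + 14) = (k - 8)/(k + 2)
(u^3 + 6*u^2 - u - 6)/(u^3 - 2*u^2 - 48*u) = (u^2 - 1)/(u*(u - 8))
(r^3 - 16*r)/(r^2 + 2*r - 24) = r*(r + 4)/(r + 6)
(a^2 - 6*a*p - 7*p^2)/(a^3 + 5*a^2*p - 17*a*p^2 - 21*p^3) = (-a + 7*p)/(-a^2 - 4*a*p + 21*p^2)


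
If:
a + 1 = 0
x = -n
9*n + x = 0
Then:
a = -1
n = 0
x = 0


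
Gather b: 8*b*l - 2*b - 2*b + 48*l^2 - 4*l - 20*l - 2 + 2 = b*(8*l - 4) + 48*l^2 - 24*l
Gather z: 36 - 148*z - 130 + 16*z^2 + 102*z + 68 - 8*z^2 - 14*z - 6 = 8*z^2 - 60*z - 32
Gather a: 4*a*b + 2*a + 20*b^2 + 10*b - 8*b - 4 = a*(4*b + 2) + 20*b^2 + 2*b - 4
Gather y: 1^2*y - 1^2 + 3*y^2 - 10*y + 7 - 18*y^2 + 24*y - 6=-15*y^2 + 15*y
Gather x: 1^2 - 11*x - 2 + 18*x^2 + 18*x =18*x^2 + 7*x - 1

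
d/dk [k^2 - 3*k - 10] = 2*k - 3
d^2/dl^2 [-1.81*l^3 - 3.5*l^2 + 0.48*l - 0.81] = -10.86*l - 7.0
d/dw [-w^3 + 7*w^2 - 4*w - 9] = -3*w^2 + 14*w - 4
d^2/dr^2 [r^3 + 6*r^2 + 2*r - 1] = 6*r + 12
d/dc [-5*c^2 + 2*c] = 2 - 10*c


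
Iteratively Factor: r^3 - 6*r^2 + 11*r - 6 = (r - 2)*(r^2 - 4*r + 3) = (r - 2)*(r - 1)*(r - 3)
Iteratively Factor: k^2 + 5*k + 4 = (k + 1)*(k + 4)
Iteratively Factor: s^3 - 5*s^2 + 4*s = (s - 4)*(s^2 - s) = s*(s - 4)*(s - 1)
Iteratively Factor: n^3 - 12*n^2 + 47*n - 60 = (n - 3)*(n^2 - 9*n + 20) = (n - 5)*(n - 3)*(n - 4)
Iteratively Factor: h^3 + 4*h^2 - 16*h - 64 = (h + 4)*(h^2 - 16) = (h - 4)*(h + 4)*(h + 4)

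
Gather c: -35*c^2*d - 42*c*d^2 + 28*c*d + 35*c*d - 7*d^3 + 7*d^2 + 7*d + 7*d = -35*c^2*d + c*(-42*d^2 + 63*d) - 7*d^3 + 7*d^2 + 14*d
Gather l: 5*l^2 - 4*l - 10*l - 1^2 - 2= 5*l^2 - 14*l - 3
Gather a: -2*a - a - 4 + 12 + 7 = 15 - 3*a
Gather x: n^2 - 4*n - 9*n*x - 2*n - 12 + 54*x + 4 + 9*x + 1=n^2 - 6*n + x*(63 - 9*n) - 7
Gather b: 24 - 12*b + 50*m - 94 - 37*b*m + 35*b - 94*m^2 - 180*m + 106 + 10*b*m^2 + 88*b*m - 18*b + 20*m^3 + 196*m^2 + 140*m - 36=b*(10*m^2 + 51*m + 5) + 20*m^3 + 102*m^2 + 10*m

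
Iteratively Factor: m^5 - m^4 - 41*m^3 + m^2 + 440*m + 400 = (m + 4)*(m^4 - 5*m^3 - 21*m^2 + 85*m + 100) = (m + 1)*(m + 4)*(m^3 - 6*m^2 - 15*m + 100) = (m + 1)*(m + 4)^2*(m^2 - 10*m + 25) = (m - 5)*(m + 1)*(m + 4)^2*(m - 5)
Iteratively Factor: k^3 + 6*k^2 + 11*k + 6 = (k + 2)*(k^2 + 4*k + 3) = (k + 1)*(k + 2)*(k + 3)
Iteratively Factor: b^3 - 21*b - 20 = (b + 4)*(b^2 - 4*b - 5) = (b - 5)*(b + 4)*(b + 1)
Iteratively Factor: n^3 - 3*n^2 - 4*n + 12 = (n - 3)*(n^2 - 4) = (n - 3)*(n + 2)*(n - 2)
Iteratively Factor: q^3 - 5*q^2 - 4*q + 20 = (q + 2)*(q^2 - 7*q + 10) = (q - 2)*(q + 2)*(q - 5)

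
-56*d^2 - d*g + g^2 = (-8*d + g)*(7*d + g)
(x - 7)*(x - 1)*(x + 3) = x^3 - 5*x^2 - 17*x + 21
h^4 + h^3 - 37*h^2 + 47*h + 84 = (h - 4)*(h - 3)*(h + 1)*(h + 7)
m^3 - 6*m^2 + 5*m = m*(m - 5)*(m - 1)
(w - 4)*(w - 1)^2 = w^3 - 6*w^2 + 9*w - 4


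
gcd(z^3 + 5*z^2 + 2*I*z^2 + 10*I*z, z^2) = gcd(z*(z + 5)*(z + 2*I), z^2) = z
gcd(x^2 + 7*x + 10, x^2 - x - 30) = x + 5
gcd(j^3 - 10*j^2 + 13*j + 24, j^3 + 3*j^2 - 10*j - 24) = j - 3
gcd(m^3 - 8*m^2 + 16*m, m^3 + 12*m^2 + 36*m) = m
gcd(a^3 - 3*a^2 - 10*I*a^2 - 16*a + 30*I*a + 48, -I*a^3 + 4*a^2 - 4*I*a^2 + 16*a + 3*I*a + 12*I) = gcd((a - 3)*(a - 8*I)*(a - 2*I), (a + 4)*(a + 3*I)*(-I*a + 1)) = 1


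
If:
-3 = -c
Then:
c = 3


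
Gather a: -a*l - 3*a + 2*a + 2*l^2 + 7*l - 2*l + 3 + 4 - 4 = a*(-l - 1) + 2*l^2 + 5*l + 3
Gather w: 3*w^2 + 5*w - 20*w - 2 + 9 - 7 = 3*w^2 - 15*w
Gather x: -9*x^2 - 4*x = -9*x^2 - 4*x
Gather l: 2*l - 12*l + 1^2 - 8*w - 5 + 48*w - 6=-10*l + 40*w - 10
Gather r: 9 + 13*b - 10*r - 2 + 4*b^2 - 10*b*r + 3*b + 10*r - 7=4*b^2 - 10*b*r + 16*b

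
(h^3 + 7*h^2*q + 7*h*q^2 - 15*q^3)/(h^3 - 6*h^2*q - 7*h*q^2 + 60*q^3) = (h^2 + 4*h*q - 5*q^2)/(h^2 - 9*h*q + 20*q^2)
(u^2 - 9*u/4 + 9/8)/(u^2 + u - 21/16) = 2*(2*u - 3)/(4*u + 7)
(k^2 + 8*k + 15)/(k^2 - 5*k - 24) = (k + 5)/(k - 8)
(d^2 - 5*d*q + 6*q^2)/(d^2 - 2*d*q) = (d - 3*q)/d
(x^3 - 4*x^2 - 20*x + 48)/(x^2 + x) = (x^3 - 4*x^2 - 20*x + 48)/(x*(x + 1))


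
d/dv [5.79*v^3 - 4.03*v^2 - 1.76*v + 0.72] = 17.37*v^2 - 8.06*v - 1.76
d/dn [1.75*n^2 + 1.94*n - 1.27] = 3.5*n + 1.94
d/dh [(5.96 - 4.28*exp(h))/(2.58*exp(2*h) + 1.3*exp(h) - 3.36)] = (11.0424*exp(2*h) - 30.7536*exp(h) + 6.6328)*exp(h)/(6.6564*exp(4*h) + 6.708*exp(3*h) - 15.6476*exp(2*h) - 8.736*exp(h) + 11.2896)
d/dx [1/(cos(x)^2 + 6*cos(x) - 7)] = 2*(cos(x) + 3)*sin(x)/(cos(x)^2 + 6*cos(x) - 7)^2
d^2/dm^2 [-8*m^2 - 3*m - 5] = -16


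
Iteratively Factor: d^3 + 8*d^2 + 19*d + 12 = (d + 4)*(d^2 + 4*d + 3) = (d + 1)*(d + 4)*(d + 3)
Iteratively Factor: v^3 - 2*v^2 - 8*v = (v - 4)*(v^2 + 2*v) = v*(v - 4)*(v + 2)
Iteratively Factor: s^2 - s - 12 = (s + 3)*(s - 4)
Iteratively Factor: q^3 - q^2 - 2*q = (q)*(q^2 - q - 2) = q*(q + 1)*(q - 2)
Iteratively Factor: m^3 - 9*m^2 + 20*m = (m)*(m^2 - 9*m + 20) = m*(m - 5)*(m - 4)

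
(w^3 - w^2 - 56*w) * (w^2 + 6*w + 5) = w^5 + 5*w^4 - 57*w^3 - 341*w^2 - 280*w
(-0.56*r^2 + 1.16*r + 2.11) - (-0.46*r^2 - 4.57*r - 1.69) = -0.1*r^2 + 5.73*r + 3.8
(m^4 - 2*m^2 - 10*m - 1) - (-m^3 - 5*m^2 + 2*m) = m^4 + m^3 + 3*m^2 - 12*m - 1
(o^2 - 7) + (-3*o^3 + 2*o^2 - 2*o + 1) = -3*o^3 + 3*o^2 - 2*o - 6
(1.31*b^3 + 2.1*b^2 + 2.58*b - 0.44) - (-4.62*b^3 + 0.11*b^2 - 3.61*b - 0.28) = 5.93*b^3 + 1.99*b^2 + 6.19*b - 0.16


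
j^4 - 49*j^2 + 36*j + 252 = (j - 6)*(j - 3)*(j + 2)*(j + 7)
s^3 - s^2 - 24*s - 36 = (s - 6)*(s + 2)*(s + 3)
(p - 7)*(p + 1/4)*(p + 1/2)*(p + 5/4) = p^4 - 5*p^3 - 207*p^2/16 - 233*p/32 - 35/32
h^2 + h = h*(h + 1)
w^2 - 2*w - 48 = (w - 8)*(w + 6)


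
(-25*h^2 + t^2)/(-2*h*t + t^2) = (25*h^2 - t^2)/(t*(2*h - t))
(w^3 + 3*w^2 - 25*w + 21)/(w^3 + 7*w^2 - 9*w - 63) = (w - 1)/(w + 3)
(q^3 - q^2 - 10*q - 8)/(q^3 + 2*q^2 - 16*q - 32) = (q + 1)/(q + 4)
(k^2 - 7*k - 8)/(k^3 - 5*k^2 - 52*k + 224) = (k + 1)/(k^2 + 3*k - 28)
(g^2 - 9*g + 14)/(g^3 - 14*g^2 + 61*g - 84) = (g - 2)/(g^2 - 7*g + 12)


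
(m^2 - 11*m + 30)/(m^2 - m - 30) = (m - 5)/(m + 5)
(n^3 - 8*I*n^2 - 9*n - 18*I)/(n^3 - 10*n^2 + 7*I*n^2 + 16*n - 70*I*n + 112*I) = (n^3 - 8*I*n^2 - 9*n - 18*I)/(n^3 + n^2*(-10 + 7*I) + n*(16 - 70*I) + 112*I)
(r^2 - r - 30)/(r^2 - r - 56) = (-r^2 + r + 30)/(-r^2 + r + 56)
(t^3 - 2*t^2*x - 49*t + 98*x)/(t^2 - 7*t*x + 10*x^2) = (49 - t^2)/(-t + 5*x)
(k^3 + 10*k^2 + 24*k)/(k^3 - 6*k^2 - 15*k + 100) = k*(k + 6)/(k^2 - 10*k + 25)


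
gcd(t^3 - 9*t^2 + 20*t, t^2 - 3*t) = t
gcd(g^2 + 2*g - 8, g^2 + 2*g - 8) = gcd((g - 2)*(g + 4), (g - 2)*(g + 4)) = g^2 + 2*g - 8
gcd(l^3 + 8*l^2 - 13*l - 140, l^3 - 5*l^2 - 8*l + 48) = l - 4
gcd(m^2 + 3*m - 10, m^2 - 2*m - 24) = 1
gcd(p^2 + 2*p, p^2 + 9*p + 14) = p + 2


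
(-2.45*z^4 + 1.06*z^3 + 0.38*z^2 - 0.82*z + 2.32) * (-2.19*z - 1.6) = 5.3655*z^5 + 1.5986*z^4 - 2.5282*z^3 + 1.1878*z^2 - 3.7688*z - 3.712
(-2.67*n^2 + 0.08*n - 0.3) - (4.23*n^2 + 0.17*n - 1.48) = -6.9*n^2 - 0.09*n + 1.18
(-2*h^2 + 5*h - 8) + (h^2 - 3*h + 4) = -h^2 + 2*h - 4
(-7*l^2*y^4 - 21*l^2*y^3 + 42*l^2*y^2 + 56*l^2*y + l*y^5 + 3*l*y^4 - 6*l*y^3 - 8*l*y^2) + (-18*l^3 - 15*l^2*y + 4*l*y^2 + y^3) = -18*l^3 - 7*l^2*y^4 - 21*l^2*y^3 + 42*l^2*y^2 + 41*l^2*y + l*y^5 + 3*l*y^4 - 6*l*y^3 - 4*l*y^2 + y^3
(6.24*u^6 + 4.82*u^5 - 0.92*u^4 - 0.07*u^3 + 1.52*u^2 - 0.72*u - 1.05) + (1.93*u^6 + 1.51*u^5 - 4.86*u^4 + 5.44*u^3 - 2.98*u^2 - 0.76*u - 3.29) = 8.17*u^6 + 6.33*u^5 - 5.78*u^4 + 5.37*u^3 - 1.46*u^2 - 1.48*u - 4.34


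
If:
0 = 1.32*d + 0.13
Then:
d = -0.10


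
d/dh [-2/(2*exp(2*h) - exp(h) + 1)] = (8*exp(h) - 2)*exp(h)/(2*exp(2*h) - exp(h) + 1)^2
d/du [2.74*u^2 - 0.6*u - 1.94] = 5.48*u - 0.6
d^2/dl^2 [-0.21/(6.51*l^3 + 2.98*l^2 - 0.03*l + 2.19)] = ((8.2026*l + 1.2516)*(6.51*l^3 + 2.98*l^2 - 0.03*l + 2.19) - 0.21*(19.53*l^2 + 5.96*l - 0.03)*(39.06*l^2 + 11.92*l - 0.06))/(6.51*l^3 + 2.98*l^2 - 0.03*l + 2.19)^3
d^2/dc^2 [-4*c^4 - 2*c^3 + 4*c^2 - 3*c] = -48*c^2 - 12*c + 8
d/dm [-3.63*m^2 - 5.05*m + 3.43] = -7.26*m - 5.05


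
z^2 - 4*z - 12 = (z - 6)*(z + 2)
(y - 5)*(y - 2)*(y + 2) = y^3 - 5*y^2 - 4*y + 20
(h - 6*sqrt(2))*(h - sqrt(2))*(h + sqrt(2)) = h^3 - 6*sqrt(2)*h^2 - 2*h + 12*sqrt(2)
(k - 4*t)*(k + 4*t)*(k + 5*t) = k^3 + 5*k^2*t - 16*k*t^2 - 80*t^3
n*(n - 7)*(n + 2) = n^3 - 5*n^2 - 14*n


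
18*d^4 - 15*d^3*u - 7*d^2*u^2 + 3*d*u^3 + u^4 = (-2*d + u)*(-d + u)*(3*d + u)^2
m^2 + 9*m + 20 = (m + 4)*(m + 5)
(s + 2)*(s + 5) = s^2 + 7*s + 10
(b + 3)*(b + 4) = b^2 + 7*b + 12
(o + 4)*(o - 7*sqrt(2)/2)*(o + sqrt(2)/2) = o^3 - 3*sqrt(2)*o^2 + 4*o^2 - 12*sqrt(2)*o - 7*o/2 - 14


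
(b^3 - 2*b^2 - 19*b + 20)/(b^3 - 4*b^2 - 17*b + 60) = (b - 1)/(b - 3)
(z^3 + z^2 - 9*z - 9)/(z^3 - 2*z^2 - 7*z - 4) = (z^2 - 9)/(z^2 - 3*z - 4)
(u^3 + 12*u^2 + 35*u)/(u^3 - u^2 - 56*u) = (u + 5)/(u - 8)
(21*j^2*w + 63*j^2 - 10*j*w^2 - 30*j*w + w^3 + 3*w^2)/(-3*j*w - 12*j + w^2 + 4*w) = (-7*j*w - 21*j + w^2 + 3*w)/(w + 4)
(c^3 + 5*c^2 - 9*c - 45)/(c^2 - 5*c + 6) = (c^2 + 8*c + 15)/(c - 2)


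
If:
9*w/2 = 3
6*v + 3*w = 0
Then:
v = -1/3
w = 2/3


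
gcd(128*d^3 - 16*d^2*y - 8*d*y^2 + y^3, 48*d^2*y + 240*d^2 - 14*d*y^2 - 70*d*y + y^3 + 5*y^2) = -8*d + y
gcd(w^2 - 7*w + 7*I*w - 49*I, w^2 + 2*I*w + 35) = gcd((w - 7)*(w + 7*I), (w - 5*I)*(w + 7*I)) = w + 7*I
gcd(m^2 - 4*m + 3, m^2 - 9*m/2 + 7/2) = m - 1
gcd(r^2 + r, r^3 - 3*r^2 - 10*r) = r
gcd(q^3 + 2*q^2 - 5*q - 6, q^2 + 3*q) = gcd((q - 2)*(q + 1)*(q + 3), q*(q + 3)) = q + 3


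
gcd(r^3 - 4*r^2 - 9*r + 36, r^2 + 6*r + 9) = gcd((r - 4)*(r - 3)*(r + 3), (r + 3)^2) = r + 3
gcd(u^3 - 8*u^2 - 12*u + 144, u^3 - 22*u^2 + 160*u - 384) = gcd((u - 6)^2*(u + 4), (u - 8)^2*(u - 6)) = u - 6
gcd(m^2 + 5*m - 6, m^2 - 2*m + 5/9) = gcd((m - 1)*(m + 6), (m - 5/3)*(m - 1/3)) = 1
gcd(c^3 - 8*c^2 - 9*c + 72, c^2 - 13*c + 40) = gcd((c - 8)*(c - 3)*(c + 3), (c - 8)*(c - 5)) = c - 8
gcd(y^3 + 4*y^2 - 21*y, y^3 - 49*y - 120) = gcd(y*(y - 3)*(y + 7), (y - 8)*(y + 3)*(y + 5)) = 1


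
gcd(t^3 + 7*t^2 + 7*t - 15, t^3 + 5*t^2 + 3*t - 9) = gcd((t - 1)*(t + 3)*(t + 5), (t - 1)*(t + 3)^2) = t^2 + 2*t - 3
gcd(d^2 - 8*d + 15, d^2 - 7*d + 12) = d - 3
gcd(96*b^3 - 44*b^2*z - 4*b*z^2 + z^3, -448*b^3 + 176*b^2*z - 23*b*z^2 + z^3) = -8*b + z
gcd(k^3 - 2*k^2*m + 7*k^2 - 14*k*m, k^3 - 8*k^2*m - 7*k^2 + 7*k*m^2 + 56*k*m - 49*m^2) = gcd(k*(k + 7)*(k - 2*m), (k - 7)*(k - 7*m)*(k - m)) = 1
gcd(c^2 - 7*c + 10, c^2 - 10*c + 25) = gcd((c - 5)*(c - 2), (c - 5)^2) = c - 5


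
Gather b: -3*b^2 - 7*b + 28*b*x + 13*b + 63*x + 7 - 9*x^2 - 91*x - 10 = -3*b^2 + b*(28*x + 6) - 9*x^2 - 28*x - 3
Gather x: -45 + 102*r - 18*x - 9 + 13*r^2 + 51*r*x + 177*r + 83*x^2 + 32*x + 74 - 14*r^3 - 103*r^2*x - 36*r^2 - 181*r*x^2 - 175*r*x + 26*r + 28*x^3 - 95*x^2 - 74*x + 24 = -14*r^3 - 23*r^2 + 305*r + 28*x^3 + x^2*(-181*r - 12) + x*(-103*r^2 - 124*r - 60) + 44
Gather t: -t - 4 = -t - 4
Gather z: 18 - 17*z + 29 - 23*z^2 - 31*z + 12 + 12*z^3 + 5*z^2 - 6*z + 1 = 12*z^3 - 18*z^2 - 54*z + 60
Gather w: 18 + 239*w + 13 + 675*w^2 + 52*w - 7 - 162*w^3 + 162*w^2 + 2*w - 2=-162*w^3 + 837*w^2 + 293*w + 22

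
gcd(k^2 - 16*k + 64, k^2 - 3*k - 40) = k - 8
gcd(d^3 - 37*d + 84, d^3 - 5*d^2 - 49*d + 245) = d + 7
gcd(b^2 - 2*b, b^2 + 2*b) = b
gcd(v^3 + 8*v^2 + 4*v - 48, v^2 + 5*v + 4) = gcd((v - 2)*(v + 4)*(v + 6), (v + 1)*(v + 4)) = v + 4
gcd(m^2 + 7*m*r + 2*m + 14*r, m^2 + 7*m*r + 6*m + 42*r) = m + 7*r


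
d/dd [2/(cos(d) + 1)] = 2*sin(d)/(cos(d) + 1)^2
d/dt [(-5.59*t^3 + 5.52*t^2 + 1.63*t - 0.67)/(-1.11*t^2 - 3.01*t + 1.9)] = (6.2049*t^4 + 33.6518*t^3 - 46.6689*t^2 + 19.4886*t + 1.0803)/(1.2321*t^4 + 6.6822*t^3 + 4.8421*t^2 - 11.438*t + 3.61)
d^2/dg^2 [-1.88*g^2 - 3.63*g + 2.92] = -3.76000000000000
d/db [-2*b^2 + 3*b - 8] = 3 - 4*b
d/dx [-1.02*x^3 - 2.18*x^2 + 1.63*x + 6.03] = -3.06*x^2 - 4.36*x + 1.63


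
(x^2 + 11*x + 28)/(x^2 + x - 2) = (x^2 + 11*x + 28)/(x^2 + x - 2)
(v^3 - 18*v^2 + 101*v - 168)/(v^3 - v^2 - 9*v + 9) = (v^2 - 15*v + 56)/(v^2 + 2*v - 3)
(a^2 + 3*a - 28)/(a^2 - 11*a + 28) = (a + 7)/(a - 7)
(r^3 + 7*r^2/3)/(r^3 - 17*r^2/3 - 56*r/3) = r/(r - 8)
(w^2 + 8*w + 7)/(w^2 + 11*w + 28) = (w + 1)/(w + 4)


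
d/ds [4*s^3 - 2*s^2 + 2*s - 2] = 12*s^2 - 4*s + 2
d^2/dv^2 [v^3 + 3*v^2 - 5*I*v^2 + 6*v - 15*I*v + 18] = 6*v + 6 - 10*I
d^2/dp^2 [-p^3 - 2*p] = -6*p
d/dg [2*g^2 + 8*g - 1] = 4*g + 8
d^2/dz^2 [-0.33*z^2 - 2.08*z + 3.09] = -0.660000000000000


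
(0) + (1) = 1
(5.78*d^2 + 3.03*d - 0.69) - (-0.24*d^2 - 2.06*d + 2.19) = 6.02*d^2 + 5.09*d - 2.88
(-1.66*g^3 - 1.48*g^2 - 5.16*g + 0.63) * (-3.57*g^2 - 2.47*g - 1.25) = 5.9262*g^5 + 9.3838*g^4 + 24.1518*g^3 + 12.3461*g^2 + 4.8939*g - 0.7875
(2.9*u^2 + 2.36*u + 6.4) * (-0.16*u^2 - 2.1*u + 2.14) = -0.464*u^4 - 6.4676*u^3 + 0.226000000000001*u^2 - 8.3896*u + 13.696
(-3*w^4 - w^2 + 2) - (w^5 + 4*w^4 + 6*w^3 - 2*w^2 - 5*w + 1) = -w^5 - 7*w^4 - 6*w^3 + w^2 + 5*w + 1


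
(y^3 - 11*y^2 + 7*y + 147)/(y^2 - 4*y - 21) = y - 7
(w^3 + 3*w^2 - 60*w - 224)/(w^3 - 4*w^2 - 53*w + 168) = (w + 4)/(w - 3)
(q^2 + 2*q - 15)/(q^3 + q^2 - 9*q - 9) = (q + 5)/(q^2 + 4*q + 3)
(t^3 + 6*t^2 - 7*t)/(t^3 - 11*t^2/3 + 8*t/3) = 3*(t + 7)/(3*t - 8)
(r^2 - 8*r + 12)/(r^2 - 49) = (r^2 - 8*r + 12)/(r^2 - 49)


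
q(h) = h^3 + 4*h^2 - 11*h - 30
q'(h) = 3*h^2 + 8*h - 11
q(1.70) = -32.23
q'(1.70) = 11.27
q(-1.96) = -0.60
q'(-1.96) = -15.16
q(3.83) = 42.73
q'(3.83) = 63.65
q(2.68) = -11.50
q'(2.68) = 31.99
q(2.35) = -20.78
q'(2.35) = 24.37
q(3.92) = 48.58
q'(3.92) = 66.46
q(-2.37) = 5.23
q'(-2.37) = -13.11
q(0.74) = -35.54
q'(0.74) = -3.44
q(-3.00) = 12.00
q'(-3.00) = -8.00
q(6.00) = 264.00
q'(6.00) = 145.00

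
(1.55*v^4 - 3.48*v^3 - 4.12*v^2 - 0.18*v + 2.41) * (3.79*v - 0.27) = 5.8745*v^5 - 13.6077*v^4 - 14.6752*v^3 + 0.4302*v^2 + 9.1825*v - 0.6507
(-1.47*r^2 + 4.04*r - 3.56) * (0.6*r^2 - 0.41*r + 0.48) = -0.882*r^4 + 3.0267*r^3 - 4.498*r^2 + 3.3988*r - 1.7088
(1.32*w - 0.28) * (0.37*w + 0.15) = 0.4884*w^2 + 0.0944*w - 0.042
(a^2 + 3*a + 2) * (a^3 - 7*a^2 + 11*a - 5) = a^5 - 4*a^4 - 8*a^3 + 14*a^2 + 7*a - 10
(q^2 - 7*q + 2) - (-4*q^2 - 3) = 5*q^2 - 7*q + 5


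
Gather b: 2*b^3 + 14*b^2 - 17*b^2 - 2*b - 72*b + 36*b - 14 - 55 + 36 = 2*b^3 - 3*b^2 - 38*b - 33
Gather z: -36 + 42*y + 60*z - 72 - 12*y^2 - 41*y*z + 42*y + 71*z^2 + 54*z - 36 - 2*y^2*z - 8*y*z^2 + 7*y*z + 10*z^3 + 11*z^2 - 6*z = -12*y^2 + 84*y + 10*z^3 + z^2*(82 - 8*y) + z*(-2*y^2 - 34*y + 108) - 144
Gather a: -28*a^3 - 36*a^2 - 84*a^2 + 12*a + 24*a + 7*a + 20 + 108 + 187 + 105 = -28*a^3 - 120*a^2 + 43*a + 420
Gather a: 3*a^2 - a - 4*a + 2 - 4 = 3*a^2 - 5*a - 2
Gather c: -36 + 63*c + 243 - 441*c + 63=270 - 378*c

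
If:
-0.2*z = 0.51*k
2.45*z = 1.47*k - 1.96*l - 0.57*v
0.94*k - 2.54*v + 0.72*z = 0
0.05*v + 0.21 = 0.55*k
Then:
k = 0.37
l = 1.49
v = -0.13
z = -0.94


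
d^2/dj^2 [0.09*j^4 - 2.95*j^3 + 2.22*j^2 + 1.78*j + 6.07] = 1.08*j^2 - 17.7*j + 4.44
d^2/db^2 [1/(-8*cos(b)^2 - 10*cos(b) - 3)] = 2*(128*sin(b)^4 - 66*sin(b)^2 - 165*cos(b) + 30*cos(3*b) - 138)/((2*cos(b) + 1)^3*(4*cos(b) + 3)^3)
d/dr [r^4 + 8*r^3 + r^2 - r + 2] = 4*r^3 + 24*r^2 + 2*r - 1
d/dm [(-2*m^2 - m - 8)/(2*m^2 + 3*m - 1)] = (-4*m^2 + 36*m + 25)/(4*m^4 + 12*m^3 + 5*m^2 - 6*m + 1)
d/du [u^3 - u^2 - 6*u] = 3*u^2 - 2*u - 6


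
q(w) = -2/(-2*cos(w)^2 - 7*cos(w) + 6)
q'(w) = -2*(-4*sin(w)*cos(w) - 7*sin(w))/(-2*cos(w)^2 - 7*cos(w) + 6)^2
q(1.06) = -0.95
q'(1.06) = 3.54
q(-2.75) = -0.19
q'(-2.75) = -0.02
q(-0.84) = -4.58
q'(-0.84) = -75.50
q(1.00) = -1.22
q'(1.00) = 5.77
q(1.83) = -0.26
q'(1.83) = 0.20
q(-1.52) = -0.35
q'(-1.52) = -0.45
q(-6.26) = 0.67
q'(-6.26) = 0.06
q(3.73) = -0.19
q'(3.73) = -0.04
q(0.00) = 0.67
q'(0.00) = 0.00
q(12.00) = 1.50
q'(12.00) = -6.28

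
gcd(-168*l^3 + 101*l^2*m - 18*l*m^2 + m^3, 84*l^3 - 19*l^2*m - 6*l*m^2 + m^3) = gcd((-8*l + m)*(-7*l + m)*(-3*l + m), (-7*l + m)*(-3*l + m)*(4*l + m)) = 21*l^2 - 10*l*m + m^2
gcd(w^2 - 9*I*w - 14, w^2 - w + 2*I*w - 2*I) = 1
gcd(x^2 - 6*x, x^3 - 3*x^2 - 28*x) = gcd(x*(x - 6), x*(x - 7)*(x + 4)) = x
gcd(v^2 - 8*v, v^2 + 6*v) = v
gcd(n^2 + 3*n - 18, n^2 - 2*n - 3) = n - 3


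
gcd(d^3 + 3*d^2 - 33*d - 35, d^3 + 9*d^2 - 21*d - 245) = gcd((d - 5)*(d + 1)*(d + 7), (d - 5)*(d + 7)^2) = d^2 + 2*d - 35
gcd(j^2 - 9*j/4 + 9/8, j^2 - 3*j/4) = j - 3/4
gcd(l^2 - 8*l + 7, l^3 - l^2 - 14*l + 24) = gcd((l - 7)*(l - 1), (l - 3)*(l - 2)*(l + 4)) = 1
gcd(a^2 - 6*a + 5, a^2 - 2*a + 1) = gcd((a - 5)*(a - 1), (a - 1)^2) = a - 1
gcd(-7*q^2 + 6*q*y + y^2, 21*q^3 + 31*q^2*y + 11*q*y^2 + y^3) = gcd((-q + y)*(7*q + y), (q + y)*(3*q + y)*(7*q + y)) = 7*q + y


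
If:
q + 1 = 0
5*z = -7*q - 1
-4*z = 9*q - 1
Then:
No Solution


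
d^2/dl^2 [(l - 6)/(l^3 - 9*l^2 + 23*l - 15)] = 2*((l - 6)*(3*l^2 - 18*l + 23)^2 + (-3*l^2 + 18*l - 3*(l - 6)*(l - 3) - 23)*(l^3 - 9*l^2 + 23*l - 15))/(l^3 - 9*l^2 + 23*l - 15)^3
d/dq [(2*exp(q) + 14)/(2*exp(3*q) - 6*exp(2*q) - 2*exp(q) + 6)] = ((exp(q) + 7)*(-3*exp(2*q) + 6*exp(q) + 1) + exp(3*q) - 3*exp(2*q) - exp(q) + 3)*exp(q)/(exp(3*q) - 3*exp(2*q) - exp(q) + 3)^2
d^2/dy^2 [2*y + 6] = 0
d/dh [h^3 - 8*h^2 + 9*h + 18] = 3*h^2 - 16*h + 9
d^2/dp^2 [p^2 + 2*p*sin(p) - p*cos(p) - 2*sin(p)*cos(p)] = -2*p*sin(p) + p*cos(p) + 2*sin(p) + 4*sin(2*p) + 4*cos(p) + 2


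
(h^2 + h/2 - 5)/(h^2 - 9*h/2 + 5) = (2*h + 5)/(2*h - 5)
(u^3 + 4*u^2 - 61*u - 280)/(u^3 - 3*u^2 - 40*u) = (u + 7)/u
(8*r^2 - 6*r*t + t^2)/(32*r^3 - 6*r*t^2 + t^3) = (2*r - t)/(8*r^2 + 2*r*t - t^2)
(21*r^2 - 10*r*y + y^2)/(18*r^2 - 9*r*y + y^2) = (-7*r + y)/(-6*r + y)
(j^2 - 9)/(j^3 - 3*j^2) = (j + 3)/j^2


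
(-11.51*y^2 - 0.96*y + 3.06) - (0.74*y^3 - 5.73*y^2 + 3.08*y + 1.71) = -0.74*y^3 - 5.78*y^2 - 4.04*y + 1.35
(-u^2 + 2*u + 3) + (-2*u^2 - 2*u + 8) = 11 - 3*u^2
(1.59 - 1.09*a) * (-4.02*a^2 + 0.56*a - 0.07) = 4.3818*a^3 - 7.0022*a^2 + 0.9667*a - 0.1113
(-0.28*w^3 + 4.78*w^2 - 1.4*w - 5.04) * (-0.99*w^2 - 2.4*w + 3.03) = 0.2772*w^5 - 4.0602*w^4 - 10.9344*w^3 + 22.833*w^2 + 7.854*w - 15.2712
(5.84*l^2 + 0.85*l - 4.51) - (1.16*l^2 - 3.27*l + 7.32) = 4.68*l^2 + 4.12*l - 11.83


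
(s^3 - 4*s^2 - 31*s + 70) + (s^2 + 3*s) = s^3 - 3*s^2 - 28*s + 70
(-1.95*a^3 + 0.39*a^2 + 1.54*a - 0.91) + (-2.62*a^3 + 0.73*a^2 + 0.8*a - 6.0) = -4.57*a^3 + 1.12*a^2 + 2.34*a - 6.91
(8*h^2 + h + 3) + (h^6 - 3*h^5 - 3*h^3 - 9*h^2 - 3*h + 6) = h^6 - 3*h^5 - 3*h^3 - h^2 - 2*h + 9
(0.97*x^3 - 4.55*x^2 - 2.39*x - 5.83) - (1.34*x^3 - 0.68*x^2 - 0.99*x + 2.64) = -0.37*x^3 - 3.87*x^2 - 1.4*x - 8.47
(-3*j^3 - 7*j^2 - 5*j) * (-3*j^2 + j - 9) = 9*j^5 + 18*j^4 + 35*j^3 + 58*j^2 + 45*j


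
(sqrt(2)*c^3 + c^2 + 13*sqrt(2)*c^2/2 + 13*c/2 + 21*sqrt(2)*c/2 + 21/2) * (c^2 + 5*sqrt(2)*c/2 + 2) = sqrt(2)*c^5 + 6*c^4 + 13*sqrt(2)*c^4/2 + 15*sqrt(2)*c^3 + 39*c^3 + 117*sqrt(2)*c^2/4 + 65*c^2 + 13*c + 189*sqrt(2)*c/4 + 21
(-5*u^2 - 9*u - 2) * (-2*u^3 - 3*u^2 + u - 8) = 10*u^5 + 33*u^4 + 26*u^3 + 37*u^2 + 70*u + 16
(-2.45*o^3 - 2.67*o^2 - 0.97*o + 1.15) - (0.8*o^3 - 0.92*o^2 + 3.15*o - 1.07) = -3.25*o^3 - 1.75*o^2 - 4.12*o + 2.22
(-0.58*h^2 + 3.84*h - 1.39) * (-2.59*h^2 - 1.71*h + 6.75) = 1.5022*h^4 - 8.9538*h^3 - 6.8813*h^2 + 28.2969*h - 9.3825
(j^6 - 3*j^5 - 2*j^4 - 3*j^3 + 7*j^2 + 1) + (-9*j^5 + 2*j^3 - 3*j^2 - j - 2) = j^6 - 12*j^5 - 2*j^4 - j^3 + 4*j^2 - j - 1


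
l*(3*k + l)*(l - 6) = 3*k*l^2 - 18*k*l + l^3 - 6*l^2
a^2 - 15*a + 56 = (a - 8)*(a - 7)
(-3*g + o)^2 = 9*g^2 - 6*g*o + o^2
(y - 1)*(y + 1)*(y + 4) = y^3 + 4*y^2 - y - 4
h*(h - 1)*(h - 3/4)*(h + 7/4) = h^4 - 37*h^2/16 + 21*h/16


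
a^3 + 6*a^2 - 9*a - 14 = (a - 2)*(a + 1)*(a + 7)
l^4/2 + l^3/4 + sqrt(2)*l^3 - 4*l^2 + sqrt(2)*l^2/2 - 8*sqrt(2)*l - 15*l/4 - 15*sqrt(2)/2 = (l/2 + sqrt(2))*(l - 3)*(l + 1)*(l + 5/2)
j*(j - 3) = j^2 - 3*j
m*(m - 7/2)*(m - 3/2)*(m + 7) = m^4 + 2*m^3 - 119*m^2/4 + 147*m/4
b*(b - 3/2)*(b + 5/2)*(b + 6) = b^4 + 7*b^3 + 9*b^2/4 - 45*b/2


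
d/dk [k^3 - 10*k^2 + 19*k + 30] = 3*k^2 - 20*k + 19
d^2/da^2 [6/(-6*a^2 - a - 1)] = 12*(36*a^2 + 6*a - (12*a + 1)^2 + 6)/(6*a^2 + a + 1)^3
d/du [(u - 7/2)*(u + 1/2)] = 2*u - 3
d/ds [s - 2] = 1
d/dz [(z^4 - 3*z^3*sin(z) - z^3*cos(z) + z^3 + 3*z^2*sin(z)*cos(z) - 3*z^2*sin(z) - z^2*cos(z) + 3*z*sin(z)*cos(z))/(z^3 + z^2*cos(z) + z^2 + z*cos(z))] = (2*z^2*sin(z) - 3*z^2*cos(z) + z^2 - 6*z*sin(z)^2 + 2*z*cos(z) - 3*sin(2*z) + 3*cos(z)^3 - cos(z)^2)/(z + cos(z))^2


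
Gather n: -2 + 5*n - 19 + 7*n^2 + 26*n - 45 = 7*n^2 + 31*n - 66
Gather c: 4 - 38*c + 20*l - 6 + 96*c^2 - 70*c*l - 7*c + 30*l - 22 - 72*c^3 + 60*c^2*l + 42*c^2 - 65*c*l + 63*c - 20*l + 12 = -72*c^3 + c^2*(60*l + 138) + c*(18 - 135*l) + 30*l - 12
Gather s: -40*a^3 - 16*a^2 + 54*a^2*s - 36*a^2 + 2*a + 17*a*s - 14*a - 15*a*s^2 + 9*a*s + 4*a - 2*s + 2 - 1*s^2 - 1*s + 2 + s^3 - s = -40*a^3 - 52*a^2 - 8*a + s^3 + s^2*(-15*a - 1) + s*(54*a^2 + 26*a - 4) + 4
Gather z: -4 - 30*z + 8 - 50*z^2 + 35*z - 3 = -50*z^2 + 5*z + 1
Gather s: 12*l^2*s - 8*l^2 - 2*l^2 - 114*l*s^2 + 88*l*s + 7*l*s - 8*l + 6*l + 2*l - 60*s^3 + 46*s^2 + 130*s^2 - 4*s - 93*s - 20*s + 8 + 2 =-10*l^2 - 60*s^3 + s^2*(176 - 114*l) + s*(12*l^2 + 95*l - 117) + 10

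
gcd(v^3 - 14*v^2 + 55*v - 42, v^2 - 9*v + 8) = v - 1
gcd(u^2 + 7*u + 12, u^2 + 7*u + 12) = u^2 + 7*u + 12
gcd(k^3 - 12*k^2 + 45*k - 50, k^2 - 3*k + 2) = k - 2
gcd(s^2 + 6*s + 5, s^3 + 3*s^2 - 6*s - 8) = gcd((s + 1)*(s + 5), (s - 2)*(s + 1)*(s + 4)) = s + 1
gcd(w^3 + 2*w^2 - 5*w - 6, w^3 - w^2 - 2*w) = w^2 - w - 2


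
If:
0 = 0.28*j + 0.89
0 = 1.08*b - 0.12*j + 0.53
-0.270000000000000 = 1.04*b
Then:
No Solution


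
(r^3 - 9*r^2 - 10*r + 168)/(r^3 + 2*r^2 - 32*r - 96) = (r - 7)/(r + 4)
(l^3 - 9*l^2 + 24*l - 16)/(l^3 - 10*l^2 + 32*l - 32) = (l - 1)/(l - 2)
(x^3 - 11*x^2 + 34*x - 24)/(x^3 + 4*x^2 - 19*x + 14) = (x^2 - 10*x + 24)/(x^2 + 5*x - 14)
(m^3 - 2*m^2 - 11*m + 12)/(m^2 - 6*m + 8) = (m^2 + 2*m - 3)/(m - 2)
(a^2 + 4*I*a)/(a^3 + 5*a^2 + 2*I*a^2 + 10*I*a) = (a + 4*I)/(a^2 + a*(5 + 2*I) + 10*I)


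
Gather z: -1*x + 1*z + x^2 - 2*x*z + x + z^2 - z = x^2 - 2*x*z + z^2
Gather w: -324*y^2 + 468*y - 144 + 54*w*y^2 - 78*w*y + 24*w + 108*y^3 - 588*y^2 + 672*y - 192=w*(54*y^2 - 78*y + 24) + 108*y^3 - 912*y^2 + 1140*y - 336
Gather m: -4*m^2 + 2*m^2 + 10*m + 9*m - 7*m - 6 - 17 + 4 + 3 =-2*m^2 + 12*m - 16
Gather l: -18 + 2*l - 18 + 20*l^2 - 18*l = 20*l^2 - 16*l - 36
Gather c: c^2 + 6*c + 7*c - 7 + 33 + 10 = c^2 + 13*c + 36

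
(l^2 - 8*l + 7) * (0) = 0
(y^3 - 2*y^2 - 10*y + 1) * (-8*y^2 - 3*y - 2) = -8*y^5 + 13*y^4 + 84*y^3 + 26*y^2 + 17*y - 2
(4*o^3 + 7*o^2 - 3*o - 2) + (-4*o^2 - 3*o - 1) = 4*o^3 + 3*o^2 - 6*o - 3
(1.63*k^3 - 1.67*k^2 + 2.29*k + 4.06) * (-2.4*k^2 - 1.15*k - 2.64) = -3.912*k^5 + 2.1335*k^4 - 7.8787*k^3 - 7.9687*k^2 - 10.7146*k - 10.7184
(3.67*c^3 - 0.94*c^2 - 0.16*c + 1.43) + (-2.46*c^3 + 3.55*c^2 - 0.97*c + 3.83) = 1.21*c^3 + 2.61*c^2 - 1.13*c + 5.26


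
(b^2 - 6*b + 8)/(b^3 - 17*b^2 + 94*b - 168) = (b - 2)/(b^2 - 13*b + 42)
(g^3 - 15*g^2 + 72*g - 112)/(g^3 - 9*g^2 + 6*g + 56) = (g - 4)/(g + 2)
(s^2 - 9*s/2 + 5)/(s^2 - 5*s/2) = (s - 2)/s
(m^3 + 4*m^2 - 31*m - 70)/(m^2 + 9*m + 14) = m - 5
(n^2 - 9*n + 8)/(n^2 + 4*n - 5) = (n - 8)/(n + 5)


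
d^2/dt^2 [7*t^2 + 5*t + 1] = 14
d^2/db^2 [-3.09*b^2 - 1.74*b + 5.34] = -6.18000000000000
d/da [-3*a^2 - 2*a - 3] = -6*a - 2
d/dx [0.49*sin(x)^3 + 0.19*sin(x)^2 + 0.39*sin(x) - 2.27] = (1.47*sin(x)^2 + 0.38*sin(x) + 0.39)*cos(x)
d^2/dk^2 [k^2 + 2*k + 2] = 2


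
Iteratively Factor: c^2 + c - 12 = (c + 4)*(c - 3)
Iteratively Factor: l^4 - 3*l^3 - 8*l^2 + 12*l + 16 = (l - 4)*(l^3 + l^2 - 4*l - 4) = (l - 4)*(l + 1)*(l^2 - 4) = (l - 4)*(l - 2)*(l + 1)*(l + 2)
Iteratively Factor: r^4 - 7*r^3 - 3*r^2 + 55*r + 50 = (r - 5)*(r^3 - 2*r^2 - 13*r - 10) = (r - 5)^2*(r^2 + 3*r + 2) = (r - 5)^2*(r + 1)*(r + 2)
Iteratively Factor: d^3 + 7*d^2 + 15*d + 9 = (d + 3)*(d^2 + 4*d + 3) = (d + 3)^2*(d + 1)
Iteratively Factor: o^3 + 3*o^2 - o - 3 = (o - 1)*(o^2 + 4*o + 3) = (o - 1)*(o + 1)*(o + 3)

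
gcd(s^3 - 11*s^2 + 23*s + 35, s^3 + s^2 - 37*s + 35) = s - 5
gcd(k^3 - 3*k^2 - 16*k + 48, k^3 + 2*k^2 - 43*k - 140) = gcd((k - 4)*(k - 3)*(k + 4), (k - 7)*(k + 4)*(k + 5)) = k + 4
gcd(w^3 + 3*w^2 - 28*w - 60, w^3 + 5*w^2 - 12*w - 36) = w^2 + 8*w + 12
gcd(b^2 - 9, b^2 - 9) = b^2 - 9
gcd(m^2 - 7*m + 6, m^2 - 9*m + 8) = m - 1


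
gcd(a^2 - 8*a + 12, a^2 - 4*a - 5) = 1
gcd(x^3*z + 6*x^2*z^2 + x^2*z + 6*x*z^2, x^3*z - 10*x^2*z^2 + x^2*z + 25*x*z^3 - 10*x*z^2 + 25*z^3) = x*z + z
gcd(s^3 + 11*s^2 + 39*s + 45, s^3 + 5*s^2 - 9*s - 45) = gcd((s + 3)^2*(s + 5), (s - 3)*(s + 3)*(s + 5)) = s^2 + 8*s + 15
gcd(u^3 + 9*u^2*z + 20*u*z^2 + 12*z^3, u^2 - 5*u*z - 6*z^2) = u + z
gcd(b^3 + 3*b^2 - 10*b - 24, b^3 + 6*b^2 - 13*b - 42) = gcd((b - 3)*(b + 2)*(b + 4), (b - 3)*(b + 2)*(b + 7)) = b^2 - b - 6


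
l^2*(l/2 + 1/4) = l^3/2 + l^2/4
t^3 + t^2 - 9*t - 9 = (t - 3)*(t + 1)*(t + 3)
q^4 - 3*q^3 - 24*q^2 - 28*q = q*(q - 7)*(q + 2)^2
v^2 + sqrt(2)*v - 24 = (v - 3*sqrt(2))*(v + 4*sqrt(2))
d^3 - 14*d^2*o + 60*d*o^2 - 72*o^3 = (d - 6*o)^2*(d - 2*o)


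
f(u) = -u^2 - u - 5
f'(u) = -2*u - 1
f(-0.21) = -4.83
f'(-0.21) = -0.58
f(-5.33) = -28.08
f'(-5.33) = 9.66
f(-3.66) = -14.74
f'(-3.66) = 6.32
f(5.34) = -38.86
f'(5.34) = -11.68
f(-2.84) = -10.23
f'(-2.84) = 4.68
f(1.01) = -7.03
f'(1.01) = -3.02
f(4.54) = -30.15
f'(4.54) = -10.08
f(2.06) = -11.30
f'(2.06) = -5.12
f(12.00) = -161.00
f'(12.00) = -25.00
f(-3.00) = -11.00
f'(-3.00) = 5.00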